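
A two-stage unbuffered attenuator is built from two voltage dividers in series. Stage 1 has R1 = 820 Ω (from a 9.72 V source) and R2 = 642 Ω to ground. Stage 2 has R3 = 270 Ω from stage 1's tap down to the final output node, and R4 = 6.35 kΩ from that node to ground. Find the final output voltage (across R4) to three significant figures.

Stage 2 presents R3+R4 = 6620 Ω as a load on stage 1's tap.
Stage 1's lower leg becomes R2‖(R3+R4) = 585.2 Ω, so V_mid = 9.72 × 585.2/1405 = 4.048 V.
Stage 2 is itself unloaded: V_out = V_mid × R4/(R3+R4) = 4.048 × 6350/6620 = 3.88 V.

V_out ≈ 3.88 V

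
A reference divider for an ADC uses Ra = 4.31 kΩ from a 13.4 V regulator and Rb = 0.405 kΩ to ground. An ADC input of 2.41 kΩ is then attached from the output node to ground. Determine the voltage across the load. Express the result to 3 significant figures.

V_out ≈ 0.998 V

The load sits in parallel with Rb: Rb‖R_L = (405 × 2410) / (405 + 2410) = 346.7 Ω.
V_out = 13.4 × 346.7 / (4310 + 346.7) = 13.4 × 346.7/4657 = 0.998 V.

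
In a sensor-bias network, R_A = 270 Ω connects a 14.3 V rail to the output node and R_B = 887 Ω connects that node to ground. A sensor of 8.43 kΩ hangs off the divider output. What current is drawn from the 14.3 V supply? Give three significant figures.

R_B‖R_L = 802.6 Ω, so the source sees R_A + R_B‖R_L = 1073 Ω.
I = 14.3 V / 1073 Ω = 13.3 mA.

I ≈ 13.3 mA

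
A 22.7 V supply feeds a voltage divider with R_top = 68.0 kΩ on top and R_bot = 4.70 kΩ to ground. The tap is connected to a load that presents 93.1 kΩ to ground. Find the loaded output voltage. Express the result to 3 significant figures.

V_out ≈ 1.40 V

The load sits in parallel with R_bot: R_bot‖R_L = (4.70 × 93.1) / (4.70 + 93.1) = 4.474 kΩ.
V_out = 22.7 × 4.474 / (68.0 + 4.474) = 22.7 × 4.474/72.47 = 1.40 V.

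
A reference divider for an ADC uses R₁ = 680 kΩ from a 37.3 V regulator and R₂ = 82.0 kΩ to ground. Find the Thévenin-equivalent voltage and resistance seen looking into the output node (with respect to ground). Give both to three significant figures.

V_th = 4.01 V, R_th = 73.2 kΩ

V_th is the open-circuit tap voltage: 37.3 × 82.0/(680 + 82.0) = 4.01 V.
With the supply zeroed, R₁ and R₂ appear in parallel from the tap: R_th = R₁‖R₂ = (680 × 82.0)/762.0 = 73.2 kΩ.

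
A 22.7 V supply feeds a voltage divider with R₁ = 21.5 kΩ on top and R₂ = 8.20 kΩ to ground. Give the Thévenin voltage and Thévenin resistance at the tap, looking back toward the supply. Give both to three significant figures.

V_th is the open-circuit tap voltage: 22.7 × 8.20/(21.5 + 8.20) = 6.27 V.
With the supply zeroed, R₁ and R₂ appear in parallel from the tap: R_th = R₁‖R₂ = (21.5 × 8.20)/29.70 = 5.94 kΩ.

V_th = 6.27 V, R_th = 5.94 kΩ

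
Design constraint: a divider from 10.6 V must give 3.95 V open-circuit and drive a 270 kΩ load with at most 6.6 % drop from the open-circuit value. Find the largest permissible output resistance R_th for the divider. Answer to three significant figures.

Loading drop = R_th/(R_th + R_L) ≤ 0.0660, so R_th ≤ R_L · ε/(1−ε) = 270 kΩ × 0.0660/0.9340 = 19.1 kΩ.

R_th ≤ 19.1 kΩ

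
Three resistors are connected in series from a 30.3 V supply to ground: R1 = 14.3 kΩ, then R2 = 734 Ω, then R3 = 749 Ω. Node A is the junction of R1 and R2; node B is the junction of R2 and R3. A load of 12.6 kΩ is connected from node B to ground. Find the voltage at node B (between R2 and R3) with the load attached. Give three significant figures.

V ≈ 1.36 V

At node B, R3 is in parallel with the load: R3‖R_L = 707.0 Ω.
Below node A the resistance is R2 + (R3‖R_L) = 1441 Ω, so V_A = 30.3 × 1441/15740 = 2.774 V.
Then V_B = V_A × (R3‖R_L)/(R2 + R3‖R_L) = 2.774 × 707.0/1441 = 1.36 V.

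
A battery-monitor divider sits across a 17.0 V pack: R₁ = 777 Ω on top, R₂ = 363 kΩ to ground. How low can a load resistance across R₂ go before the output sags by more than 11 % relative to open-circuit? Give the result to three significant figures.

Output resistance R_th = R₁‖R₂ = (777 × 363000)/363800 = 775.3 Ω.
The fractional drop is R_th/(R_th + R_L); requiring this ≤ 0.110 gives R_L ≥ R_th(1/0.110 − 1) = 775.3 × 8.091 = 6.27 kΩ.

R_L(min) ≈ 6.27 kΩ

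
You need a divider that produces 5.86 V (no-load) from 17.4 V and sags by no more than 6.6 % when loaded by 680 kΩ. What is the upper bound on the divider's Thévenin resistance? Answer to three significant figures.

Loading drop = R_th/(R_th + R_L) ≤ 0.0660, so R_th ≤ R_L · ε/(1−ε) = 680 kΩ × 0.0660/0.9340 = 48.1 kΩ.
(Any R1, R2 with R2/(R1+R2) = 0.337 and R1‖R2 ≤ 48.1 kΩ will meet the spec.)

R_th ≤ 48.1 kΩ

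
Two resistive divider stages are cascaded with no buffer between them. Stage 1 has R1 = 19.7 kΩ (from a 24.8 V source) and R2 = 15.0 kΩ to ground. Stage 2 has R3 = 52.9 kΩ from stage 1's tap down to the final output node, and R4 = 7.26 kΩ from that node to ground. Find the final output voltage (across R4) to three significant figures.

V_out ≈ 1.13 V

Stage 2 presents R3+R4 = 60.16 kΩ as a load on stage 1's tap.
Stage 1's lower leg becomes R2‖(R3+R4) = 12.01 kΩ, so V_mid = 24.8 × 12.01/31.71 = 9.391 V.
Stage 2 is itself unloaded: V_out = V_mid × R4/(R3+R4) = 9.391 × 7.26/60.16 = 1.13 V.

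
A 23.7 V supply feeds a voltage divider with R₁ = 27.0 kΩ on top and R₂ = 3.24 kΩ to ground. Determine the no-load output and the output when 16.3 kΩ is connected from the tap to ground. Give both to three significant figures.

Unloaded: 2.54 V; loaded: 2.16 V

Open-circuit: V = 23.7 × 3.24/(27.0 + 3.24) = 2.54 V.
With the load, R₂ becomes R₂‖R_L = 2.703 kΩ, so V = 23.7 × 2.703/29.70 = 2.16 V.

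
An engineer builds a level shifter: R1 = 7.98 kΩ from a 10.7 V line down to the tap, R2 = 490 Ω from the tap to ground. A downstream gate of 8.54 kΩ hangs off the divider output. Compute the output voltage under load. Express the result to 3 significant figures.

V_out ≈ 0.587 V

The load sits in parallel with R2: R2‖R_L = (490 × 8540) / (490 + 8540) = 463.4 Ω.
V_out = 10.7 × 463.4 / (7980 + 463.4) = 10.7 × 463.4/8443 = 0.587 V.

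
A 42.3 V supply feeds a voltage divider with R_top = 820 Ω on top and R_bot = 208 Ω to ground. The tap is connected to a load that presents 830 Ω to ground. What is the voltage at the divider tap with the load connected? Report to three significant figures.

The load sits in parallel with R_bot: R_bot‖R_L = (208 × 830) / (208 + 830) = 166.3 Ω.
V_out = 42.3 × 166.3 / (820 + 166.3) = 42.3 × 166.3/986.3 = 7.13 V.

V_out ≈ 7.13 V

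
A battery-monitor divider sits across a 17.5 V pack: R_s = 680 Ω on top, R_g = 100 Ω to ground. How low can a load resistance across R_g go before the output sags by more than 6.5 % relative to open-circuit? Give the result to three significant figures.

Output resistance R_th = R_s‖R_g = (680 × 100)/780.0 = 87.18 Ω.
The fractional drop is R_th/(R_th + R_L); requiring this ≤ 0.0650 gives R_L ≥ R_th(1/0.0650 − 1) = 87.18 × 14.38 = 1.25 kΩ.

R_L(min) ≈ 1.25 kΩ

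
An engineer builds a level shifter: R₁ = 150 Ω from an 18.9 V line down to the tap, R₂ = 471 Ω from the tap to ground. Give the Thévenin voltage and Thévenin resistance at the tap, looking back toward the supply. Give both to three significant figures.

V_th = 14.3 V, R_th = 114 Ω

V_th is the open-circuit tap voltage: 18.9 × 471/(150 + 471) = 14.3 V.
With the supply zeroed, R₁ and R₂ appear in parallel from the tap: R_th = R₁‖R₂ = (150 × 471)/621.0 = 114 Ω.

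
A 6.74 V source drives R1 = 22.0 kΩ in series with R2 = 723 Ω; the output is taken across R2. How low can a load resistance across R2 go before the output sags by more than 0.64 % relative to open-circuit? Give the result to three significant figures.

Output resistance R_th = R1‖R2 = (22000 × 723)/22720 = 700.0 Ω.
The fractional drop is R_th/(R_th + R_L); requiring this ≤ 0.00640 gives R_L ≥ R_th(1/0.00640 − 1) = 700.0 × 155.2 = 109 kΩ.

R_L(min) ≈ 109 kΩ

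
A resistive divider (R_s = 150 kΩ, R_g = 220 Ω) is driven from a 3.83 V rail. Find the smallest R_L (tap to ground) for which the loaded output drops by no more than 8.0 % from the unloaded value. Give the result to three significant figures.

R_L(min) ≈ 2.53 kΩ

Output resistance R_th = R_s‖R_g = (150000 × 220)/150200 = 219.7 Ω.
The fractional drop is R_th/(R_th + R_L); requiring this ≤ 0.0800 gives R_L ≥ R_th(1/0.0800 − 1) = 219.7 × 11.50 = 2.53 kΩ.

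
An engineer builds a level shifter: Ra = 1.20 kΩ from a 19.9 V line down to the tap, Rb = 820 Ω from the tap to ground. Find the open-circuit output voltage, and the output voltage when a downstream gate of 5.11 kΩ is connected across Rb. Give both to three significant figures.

Open-circuit: V = 19.9 × 820/(1200 + 820) = 8.08 V.
With the load, Rb becomes Rb‖R_L = 706.6 Ω, so V = 19.9 × 706.6/1907 = 7.38 V.

Unloaded: 8.08 V; loaded: 7.38 V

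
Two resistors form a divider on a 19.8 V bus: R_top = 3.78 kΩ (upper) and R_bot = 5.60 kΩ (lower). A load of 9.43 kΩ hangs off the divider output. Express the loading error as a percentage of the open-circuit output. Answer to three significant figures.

The divider's output (Thévenin) resistance is R_top‖R_bot = 2.257 kΩ.
Fractional drop under load = R_th/(R_th + R_L) = 2.257 / (2.257 + 9.43) = 0.1931.
So the output falls by 19.3 %.

19.3 %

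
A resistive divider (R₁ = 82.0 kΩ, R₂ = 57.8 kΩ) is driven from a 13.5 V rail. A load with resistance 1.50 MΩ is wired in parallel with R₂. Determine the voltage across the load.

V_out ≈ 5.46 V

The load sits in parallel with R₂: R₂‖R_L = (57.8 × 1500) / (57.8 + 1500) = 55.66 kΩ.
V_out = 13.5 × 55.66 / (82.0 + 55.66) = 13.5 × 55.66/137.7 = 5.46 V.
(Unloaded it would have been 5.58 V.)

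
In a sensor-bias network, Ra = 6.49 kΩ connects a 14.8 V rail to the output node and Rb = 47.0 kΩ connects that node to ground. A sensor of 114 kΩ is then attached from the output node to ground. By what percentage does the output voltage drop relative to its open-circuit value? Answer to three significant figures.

The divider's output (Thévenin) resistance is Ra‖Rb = 5.703 kΩ.
Fractional drop under load = R_th/(R_th + R_L) = 5.703 / (5.703 + 114) = 0.04764.
So the output falls by 4.76 %.

4.76 %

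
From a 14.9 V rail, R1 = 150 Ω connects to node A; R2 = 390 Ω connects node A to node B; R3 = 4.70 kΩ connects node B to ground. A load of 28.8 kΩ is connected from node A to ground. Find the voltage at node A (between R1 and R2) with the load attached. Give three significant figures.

V ≈ 14.4 V

Below node A the series string R2+R3 = 5090 Ω sits in parallel with the 28800 Ω load: 4326 Ω.
V_A = 14.9 × 4326/(150 + 4326) = 14.4 V.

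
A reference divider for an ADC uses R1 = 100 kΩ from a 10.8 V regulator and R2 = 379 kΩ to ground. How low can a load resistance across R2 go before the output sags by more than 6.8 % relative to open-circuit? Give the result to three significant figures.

Output resistance R_th = R1‖R2 = (100 × 379)/479.0 = 79.12 kΩ.
The fractional drop is R_th/(R_th + R_L); requiring this ≤ 0.0680 gives R_L ≥ R_th(1/0.0680 − 1) = 79.12 × 13.71 = 1.08 MΩ.

R_L(min) ≈ 1.08 MΩ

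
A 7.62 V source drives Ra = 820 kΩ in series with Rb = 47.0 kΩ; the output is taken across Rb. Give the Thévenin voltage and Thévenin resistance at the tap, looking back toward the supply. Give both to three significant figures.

V_th = 0.413 V, R_th = 44.5 kΩ

V_th is the open-circuit tap voltage: 7.62 × 47.0/(820 + 47.0) = 0.413 V.
With the supply zeroed, Ra and Rb appear in parallel from the tap: R_th = Ra‖Rb = (820 × 47.0)/867.0 = 44.5 kΩ.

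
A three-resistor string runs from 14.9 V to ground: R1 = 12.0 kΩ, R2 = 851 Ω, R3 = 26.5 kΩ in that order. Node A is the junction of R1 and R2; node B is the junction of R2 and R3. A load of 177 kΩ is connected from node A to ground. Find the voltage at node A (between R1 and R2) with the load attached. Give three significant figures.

V ≈ 9.89 V

Below node A the series string R2+R3 = 27350 Ω sits in parallel with the 177000 Ω load: 23690 Ω.
V_A = 14.9 × 23690/(12000 + 23690) = 9.89 V.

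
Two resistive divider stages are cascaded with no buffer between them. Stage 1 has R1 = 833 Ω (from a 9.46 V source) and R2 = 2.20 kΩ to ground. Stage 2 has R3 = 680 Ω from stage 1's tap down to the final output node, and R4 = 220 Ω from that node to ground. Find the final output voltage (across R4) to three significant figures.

Stage 2 presents R3+R4 = 900.0 Ω as a load on stage 1's tap.
Stage 1's lower leg becomes R2‖(R3+R4) = 638.7 Ω, so V_mid = 9.46 × 638.7/1472 = 4.106 V.
Stage 2 is itself unloaded: V_out = V_mid × R4/(R3+R4) = 4.106 × 220/900.0 = 1.00 V.

V_out ≈ 1.00 V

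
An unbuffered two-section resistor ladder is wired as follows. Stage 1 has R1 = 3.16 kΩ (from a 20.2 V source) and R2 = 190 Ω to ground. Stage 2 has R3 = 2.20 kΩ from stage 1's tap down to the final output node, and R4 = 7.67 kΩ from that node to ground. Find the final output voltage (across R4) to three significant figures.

Stage 2 presents R3+R4 = 9870 Ω as a load on stage 1's tap.
Stage 1's lower leg becomes R2‖(R3+R4) = 186.4 Ω, so V_mid = 20.2 × 186.4/3346 = 1.125 V.
Stage 2 is itself unloaded: V_out = V_mid × R4/(R3+R4) = 1.125 × 7670/9870 = 0.874 V.

V_out ≈ 0.874 V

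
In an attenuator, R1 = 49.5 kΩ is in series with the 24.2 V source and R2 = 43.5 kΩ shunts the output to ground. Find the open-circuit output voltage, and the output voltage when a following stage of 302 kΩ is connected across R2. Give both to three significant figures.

Open-circuit: V = 24.2 × 43.5/(49.5 + 43.5) = 11.3 V.
With the load, R2 becomes R2‖R_L = 38.02 kΩ, so V = 24.2 × 38.02/87.52 = 10.5 V.

Unloaded: 11.3 V; loaded: 10.5 V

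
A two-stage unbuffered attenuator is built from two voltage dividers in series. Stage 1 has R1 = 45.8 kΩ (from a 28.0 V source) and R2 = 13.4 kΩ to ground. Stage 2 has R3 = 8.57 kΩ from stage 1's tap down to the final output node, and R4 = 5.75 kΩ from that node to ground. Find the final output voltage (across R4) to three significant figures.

V_out ≈ 1.48 V

Stage 2 presents R3+R4 = 14.32 kΩ as a load on stage 1's tap.
Stage 1's lower leg becomes R2‖(R3+R4) = 6.922 kΩ, so V_mid = 28.0 × 6.922/52.72 = 3.676 V.
Stage 2 is itself unloaded: V_out = V_mid × R4/(R3+R4) = 3.676 × 5.75/14.32 = 1.48 V.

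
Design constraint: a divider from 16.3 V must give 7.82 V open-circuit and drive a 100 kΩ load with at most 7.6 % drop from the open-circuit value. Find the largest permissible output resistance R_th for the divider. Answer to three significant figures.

Loading drop = R_th/(R_th + R_L) ≤ 0.0760, so R_th ≤ R_L · ε/(1−ε) = 100 kΩ × 0.0760/0.9240 = 8.23 kΩ.

R_th ≤ 8.23 kΩ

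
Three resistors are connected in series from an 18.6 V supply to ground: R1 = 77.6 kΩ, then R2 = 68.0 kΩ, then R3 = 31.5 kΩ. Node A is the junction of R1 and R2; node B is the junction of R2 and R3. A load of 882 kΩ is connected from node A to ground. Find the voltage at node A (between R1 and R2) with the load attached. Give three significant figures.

V ≈ 9.96 V

Below node A the series string R2+R3 = 99.50 kΩ sits in parallel with the 882 kΩ load: 89.41 kΩ.
V_A = 18.6 × 89.41/(77.6 + 89.41) = 9.96 V.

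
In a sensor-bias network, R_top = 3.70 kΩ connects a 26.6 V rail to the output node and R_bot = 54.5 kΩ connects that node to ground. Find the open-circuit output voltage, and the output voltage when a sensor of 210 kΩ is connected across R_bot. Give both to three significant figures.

Unloaded: 24.9 V; loaded: 24.5 V

Open-circuit: V = 26.6 × 54.5/(3.70 + 54.5) = 24.9 V.
With the load, R_bot becomes R_bot‖R_L = 43.27 kΩ, so V = 26.6 × 43.27/46.97 = 24.5 V.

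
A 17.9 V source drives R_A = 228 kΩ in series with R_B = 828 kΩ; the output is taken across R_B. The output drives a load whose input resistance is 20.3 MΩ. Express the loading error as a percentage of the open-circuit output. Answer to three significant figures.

The divider's output (Thévenin) resistance is R_A‖R_B = 178.8 kΩ.
Fractional drop under load = R_th/(R_th + R_L) = 178.8 / (178.8 + 20300) = 0.008730.
So the output falls by 0.873 %.

0.873 %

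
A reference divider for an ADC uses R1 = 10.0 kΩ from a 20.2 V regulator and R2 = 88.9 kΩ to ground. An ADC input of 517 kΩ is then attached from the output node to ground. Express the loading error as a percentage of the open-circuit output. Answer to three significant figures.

The divider's output (Thévenin) resistance is R1‖R2 = 8.989 kΩ.
Fractional drop under load = R_th/(R_th + R_L) = 8.989 / (8.989 + 517) = 0.01709.
So the output falls by 1.71 %.

1.71 %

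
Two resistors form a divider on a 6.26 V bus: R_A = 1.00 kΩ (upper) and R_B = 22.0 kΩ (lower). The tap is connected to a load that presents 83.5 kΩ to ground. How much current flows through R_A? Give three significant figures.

I ≈ 0.340 mA

R_B‖R_L = 17.41 kΩ, so the source sees R_A + R_B‖R_L = 18.41 kΩ.
I = 6.26 V / 18.41 kΩ = 0.340 mA.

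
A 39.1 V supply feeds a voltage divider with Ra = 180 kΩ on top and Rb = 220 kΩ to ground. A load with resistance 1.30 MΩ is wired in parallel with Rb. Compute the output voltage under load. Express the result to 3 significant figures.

The load sits in parallel with Rb: Rb‖R_L = (220 × 1300) / (220 + 1300) = 188.2 kΩ.
V_out = 39.1 × 188.2 / (180 + 188.2) = 39.1 × 188.2/368.2 = 20.0 V.
(Unloaded it would have been 21.5 V.)

V_out ≈ 20.0 V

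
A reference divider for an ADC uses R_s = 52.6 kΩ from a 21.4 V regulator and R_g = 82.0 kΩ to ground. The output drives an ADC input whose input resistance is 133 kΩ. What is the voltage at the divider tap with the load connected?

The load sits in parallel with R_g: R_g‖R_L = (82.0 × 133) / (82.0 + 133) = 50.73 kΩ.
V_out = 21.4 × 50.73 / (52.6 + 50.73) = 21.4 × 50.73/103.3 = 10.5 V.

V_out ≈ 10.5 V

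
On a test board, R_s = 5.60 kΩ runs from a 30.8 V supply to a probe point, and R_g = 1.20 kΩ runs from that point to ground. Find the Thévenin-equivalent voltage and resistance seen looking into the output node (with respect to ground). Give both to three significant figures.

V_th is the open-circuit tap voltage: 30.8 × 1.20/(5.60 + 1.20) = 5.44 V.
With the supply zeroed, R_s and R_g appear in parallel from the tap: R_th = R_s‖R_g = (5.60 × 1.20)/6.800 = 988 Ω.

V_th = 5.44 V, R_th = 988 Ω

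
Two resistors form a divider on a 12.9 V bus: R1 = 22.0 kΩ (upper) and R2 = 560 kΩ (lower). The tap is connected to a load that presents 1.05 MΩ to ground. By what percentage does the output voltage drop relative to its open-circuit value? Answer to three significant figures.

The divider's output (Thévenin) resistance is R1‖R2 = 21.17 kΩ.
Fractional drop under load = R_th/(R_th + R_L) = 21.17 / (21.17 + 1050) = 0.01976.
So the output falls by 1.98 %.

1.98 %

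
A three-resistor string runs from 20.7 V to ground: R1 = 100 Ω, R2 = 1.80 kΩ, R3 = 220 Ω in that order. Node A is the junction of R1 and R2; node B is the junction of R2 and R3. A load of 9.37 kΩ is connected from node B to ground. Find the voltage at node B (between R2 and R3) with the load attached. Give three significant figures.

V ≈ 2.10 V

At node B, R3 is in parallel with the load: R3‖R_L = 215.0 Ω.
Below node A the resistance is R2 + (R3‖R_L) = 2015 Ω, so V_A = 20.7 × 2015/2115 = 19.72 V.
Then V_B = V_A × (R3‖R_L)/(R2 + R3‖R_L) = 19.72 × 215.0/2015 = 2.10 V.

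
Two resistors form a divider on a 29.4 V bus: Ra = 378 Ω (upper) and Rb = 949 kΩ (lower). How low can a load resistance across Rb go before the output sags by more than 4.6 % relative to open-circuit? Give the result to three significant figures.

R_L(min) ≈ 7.84 kΩ

Output resistance R_th = Ra‖Rb = (378 × 949000)/949400 = 377.8 Ω.
The fractional drop is R_th/(R_th + R_L); requiring this ≤ 0.0460 gives R_L ≥ R_th(1/0.0460 − 1) = 377.8 × 20.74 = 7.84 kΩ.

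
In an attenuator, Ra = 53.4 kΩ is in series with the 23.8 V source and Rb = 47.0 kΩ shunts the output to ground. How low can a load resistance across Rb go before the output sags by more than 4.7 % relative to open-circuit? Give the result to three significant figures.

Output resistance R_th = Ra‖Rb = (53.4 × 47.0)/100.4 = 25.00 kΩ.
The fractional drop is R_th/(R_th + R_L); requiring this ≤ 0.0470 gives R_L ≥ R_th(1/0.0470 − 1) = 25.00 × 20.28 = 507 kΩ.

R_L(min) ≈ 507 kΩ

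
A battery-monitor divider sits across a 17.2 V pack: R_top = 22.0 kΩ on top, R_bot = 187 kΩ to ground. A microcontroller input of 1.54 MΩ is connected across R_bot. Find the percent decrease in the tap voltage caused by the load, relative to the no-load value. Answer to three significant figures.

1.26 %

The divider's output (Thévenin) resistance is R_top‖R_bot = 19.68 kΩ.
Fractional drop under load = R_th/(R_th + R_L) = 19.68 / (19.68 + 1540) = 0.01262.
So the output falls by 1.26 %.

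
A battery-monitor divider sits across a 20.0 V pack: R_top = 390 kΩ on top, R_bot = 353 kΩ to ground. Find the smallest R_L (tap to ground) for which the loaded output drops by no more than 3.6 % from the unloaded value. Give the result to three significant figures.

Output resistance R_th = R_top‖R_bot = (390 × 353)/743.0 = 185.3 kΩ.
The fractional drop is R_th/(R_th + R_L); requiring this ≤ 0.0360 gives R_L ≥ R_th(1/0.0360 − 1) = 185.3 × 26.78 = 4.96 MΩ.

R_L(min) ≈ 4.96 MΩ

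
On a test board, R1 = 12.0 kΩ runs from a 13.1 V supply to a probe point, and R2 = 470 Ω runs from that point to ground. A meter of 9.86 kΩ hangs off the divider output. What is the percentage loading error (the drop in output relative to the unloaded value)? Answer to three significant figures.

The divider's output (Thévenin) resistance is R1‖R2 = 452.3 Ω.
Fractional drop under load = R_th/(R_th + R_L) = 452.3 / (452.3 + 9860) = 0.04386.
So the output falls by 4.39 %.

4.39 %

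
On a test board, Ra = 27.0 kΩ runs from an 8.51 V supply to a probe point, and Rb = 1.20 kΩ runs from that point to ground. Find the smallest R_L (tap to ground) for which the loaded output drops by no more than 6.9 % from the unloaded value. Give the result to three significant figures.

R_L(min) ≈ 15.5 kΩ

Output resistance R_th = Ra‖Rb = (27.0 × 1.20)/28.20 = 1.149 kΩ.
The fractional drop is R_th/(R_th + R_L); requiring this ≤ 0.0690 gives R_L ≥ R_th(1/0.0690 − 1) = 1.149 × 13.49 = 15.5 kΩ.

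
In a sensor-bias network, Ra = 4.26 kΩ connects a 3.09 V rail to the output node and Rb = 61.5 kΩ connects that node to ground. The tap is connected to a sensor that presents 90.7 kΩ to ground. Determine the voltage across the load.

The load sits in parallel with Rb: Rb‖R_L = (61.5 × 90.7) / (61.5 + 90.7) = 36.65 kΩ.
V_out = 3.09 × 36.65 / (4.26 + 36.65) = 3.09 × 36.65/40.91 = 2.77 V.

V_out ≈ 2.77 V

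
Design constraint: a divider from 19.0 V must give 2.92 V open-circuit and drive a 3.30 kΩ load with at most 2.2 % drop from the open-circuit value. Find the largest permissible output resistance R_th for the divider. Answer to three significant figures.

R_th ≤ 74.2 Ω

Loading drop = R_th/(R_th + R_L) ≤ 0.0220, so R_th ≤ R_L · ε/(1−ε) = 3.30 kΩ × 0.0220/0.9780 = 74.2 Ω.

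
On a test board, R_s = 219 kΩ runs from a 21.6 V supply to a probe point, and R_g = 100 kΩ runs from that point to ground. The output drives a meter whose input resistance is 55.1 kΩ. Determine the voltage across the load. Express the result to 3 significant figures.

The load sits in parallel with R_g: R_g‖R_L = (100 × 55.1) / (100 + 55.1) = 35.53 kΩ.
V_out = 21.6 × 35.53 / (219 + 35.53) = 21.6 × 35.53/254.5 = 3.01 V.
(Unloaded it would have been 6.77 V.)

V_out ≈ 3.01 V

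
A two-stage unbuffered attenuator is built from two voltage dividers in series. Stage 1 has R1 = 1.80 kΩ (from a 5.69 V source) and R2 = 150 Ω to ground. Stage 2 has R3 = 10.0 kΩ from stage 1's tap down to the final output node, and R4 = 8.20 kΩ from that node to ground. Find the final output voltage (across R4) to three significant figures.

Stage 2 presents R3+R4 = 18200 Ω as a load on stage 1's tap.
Stage 1's lower leg becomes R2‖(R3+R4) = 148.8 Ω, so V_mid = 5.69 × 148.8/1949 = 0.4344 V.
Stage 2 is itself unloaded: V_out = V_mid × R4/(R3+R4) = 0.4344 × 8200/18200 = 0.196 V.

V_out ≈ 0.196 V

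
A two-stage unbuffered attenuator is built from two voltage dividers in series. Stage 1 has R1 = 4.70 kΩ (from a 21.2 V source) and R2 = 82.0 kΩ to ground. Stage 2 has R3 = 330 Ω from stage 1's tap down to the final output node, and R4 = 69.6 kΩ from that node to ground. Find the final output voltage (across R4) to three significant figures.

Stage 2 presents R3+R4 = 69930 Ω as a load on stage 1's tap.
Stage 1's lower leg becomes R2‖(R3+R4) = 37740 Ω, so V_mid = 21.2 × 37740/42440 = 18.85 V.
Stage 2 is itself unloaded: V_out = V_mid × R4/(R3+R4) = 18.85 × 69600/69930 = 18.8 V.

V_out ≈ 18.8 V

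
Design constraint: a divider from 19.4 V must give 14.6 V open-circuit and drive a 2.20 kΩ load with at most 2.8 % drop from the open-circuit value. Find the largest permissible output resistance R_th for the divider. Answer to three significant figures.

R_th ≤ 63.4 Ω

Loading drop = R_th/(R_th + R_L) ≤ 0.0280, so R_th ≤ R_L · ε/(1−ε) = 2.20 kΩ × 0.0280/0.9720 = 63.4 Ω.
(Any R1, R2 with R2/(R1+R2) = 0.753 and R1‖R2 ≤ 63.4 Ω will meet the spec.)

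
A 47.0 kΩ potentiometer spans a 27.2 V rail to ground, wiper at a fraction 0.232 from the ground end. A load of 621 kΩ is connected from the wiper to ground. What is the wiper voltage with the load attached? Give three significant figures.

The wiper splits the pot into (1−α)R = 36.10 kΩ above and αR = 10.90 kΩ below.
Lower section ‖ load = 10.72 kΩ.
V_wiper = 27.2 × 10.72/(36.10 + 10.72) = 6.23 V.

V ≈ 6.23 V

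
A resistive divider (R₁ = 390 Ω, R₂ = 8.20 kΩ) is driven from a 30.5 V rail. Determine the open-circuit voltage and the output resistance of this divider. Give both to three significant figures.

V_th is the open-circuit tap voltage: 30.5 × 8200/(390 + 8200) = 29.1 V.
With the supply zeroed, R₁ and R₂ appear in parallel from the tap: R_th = R₁‖R₂ = (390 × 8200)/8590 = 372 Ω.

V_th = 29.1 V, R_th = 372 Ω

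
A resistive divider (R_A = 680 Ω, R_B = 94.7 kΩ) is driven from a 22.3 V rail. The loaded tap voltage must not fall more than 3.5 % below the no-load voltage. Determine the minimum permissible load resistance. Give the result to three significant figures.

R_L(min) ≈ 18.6 kΩ

Output resistance R_th = R_A‖R_B = (680 × 94700)/95380 = 675.2 Ω.
The fractional drop is R_th/(R_th + R_L); requiring this ≤ 0.0350 gives R_L ≥ R_th(1/0.0350 − 1) = 675.2 × 27.57 = 18.6 kΩ.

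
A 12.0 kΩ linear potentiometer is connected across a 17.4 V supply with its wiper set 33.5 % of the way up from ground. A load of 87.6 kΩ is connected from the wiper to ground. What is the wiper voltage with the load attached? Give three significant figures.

V ≈ 5.66 V

The wiper splits the pot into (1−α)R = 7.980 kΩ above and αR = 4.020 kΩ below.
Lower section ‖ load = 3.844 kΩ.
V_wiper = 17.4 × 3.844/(7.980 + 3.844) = 5.66 V.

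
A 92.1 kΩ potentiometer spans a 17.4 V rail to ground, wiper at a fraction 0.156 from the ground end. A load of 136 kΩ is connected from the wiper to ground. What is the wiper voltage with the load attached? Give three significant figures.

V ≈ 2.49 V

The wiper splits the pot into (1−α)R = 77.73 kΩ above and αR = 14.37 kΩ below.
Lower section ‖ load = 12.99 kΩ.
V_wiper = 17.4 × 12.99/(77.73 + 12.99) = 2.49 V.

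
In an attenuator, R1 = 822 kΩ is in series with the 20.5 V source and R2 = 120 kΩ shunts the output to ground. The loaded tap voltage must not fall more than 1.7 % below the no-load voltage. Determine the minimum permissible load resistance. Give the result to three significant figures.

R_L(min) ≈ 6.05 MΩ

Output resistance R_th = R1‖R2 = (822 × 120)/942.0 = 104.7 kΩ.
The fractional drop is R_th/(R_th + R_L); requiring this ≤ 0.0170 gives R_L ≥ R_th(1/0.0170 − 1) = 104.7 × 57.82 = 6.05 MΩ.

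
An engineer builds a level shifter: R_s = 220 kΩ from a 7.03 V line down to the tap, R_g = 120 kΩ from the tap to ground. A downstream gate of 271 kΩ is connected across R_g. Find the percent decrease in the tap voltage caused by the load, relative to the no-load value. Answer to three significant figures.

22.3 %

The divider's output (Thévenin) resistance is R_s‖R_g = 77.65 kΩ.
Fractional drop under load = R_th/(R_th + R_L) = 77.65 / (77.65 + 271) = 0.2227.
So the output falls by 22.3 %.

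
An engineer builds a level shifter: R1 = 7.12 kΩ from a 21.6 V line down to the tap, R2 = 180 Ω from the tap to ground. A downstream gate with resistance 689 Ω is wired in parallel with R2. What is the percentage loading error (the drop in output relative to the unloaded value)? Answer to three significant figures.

The divider's output (Thévenin) resistance is R1‖R2 = 175.6 Ω.
Fractional drop under load = R_th/(R_th + R_L) = 175.6 / (175.6 + 689) = 0.2031.
So the output falls by 20.3 %.

20.3 %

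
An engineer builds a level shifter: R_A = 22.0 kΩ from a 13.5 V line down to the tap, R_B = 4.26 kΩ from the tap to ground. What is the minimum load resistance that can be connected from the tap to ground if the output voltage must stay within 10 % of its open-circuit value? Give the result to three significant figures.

R_L(min) ≈ 32.1 kΩ

Output resistance R_th = R_A‖R_B = (22.0 × 4.26)/26.26 = 3.569 kΩ.
The fractional drop is R_th/(R_th + R_L); requiring this ≤ 0.100 gives R_L ≥ R_th(1/0.100 − 1) = 3.569 × 9.000 = 32.1 kΩ.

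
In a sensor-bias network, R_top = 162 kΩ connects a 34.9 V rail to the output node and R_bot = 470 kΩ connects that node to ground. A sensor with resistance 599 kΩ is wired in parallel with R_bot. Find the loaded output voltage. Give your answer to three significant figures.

V_out ≈ 21.6 V

The load sits in parallel with R_bot: R_bot‖R_L = (470 × 599) / (470 + 599) = 263.4 kΩ.
V_out = 34.9 × 263.4 / (162 + 263.4) = 34.9 × 263.4/425.4 = 21.6 V.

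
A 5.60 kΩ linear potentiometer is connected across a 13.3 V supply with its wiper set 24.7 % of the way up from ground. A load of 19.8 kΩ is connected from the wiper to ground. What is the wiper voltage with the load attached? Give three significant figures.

The wiper splits the pot into (1−α)R = 4.217 kΩ above and αR = 1.383 kΩ below.
Lower section ‖ load = 1.293 kΩ.
V_wiper = 13.3 × 1.293/(4.217 + 1.293) = 3.12 V.

V ≈ 3.12 V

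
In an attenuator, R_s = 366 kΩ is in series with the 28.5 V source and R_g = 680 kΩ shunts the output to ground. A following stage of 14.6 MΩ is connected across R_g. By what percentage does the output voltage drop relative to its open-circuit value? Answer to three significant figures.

The divider's output (Thévenin) resistance is R_s‖R_g = 237.9 kΩ.
Fractional drop under load = R_th/(R_th + R_L) = 237.9 / (237.9 + 14600) = 0.01604.
So the output falls by 1.60 %.

1.60 %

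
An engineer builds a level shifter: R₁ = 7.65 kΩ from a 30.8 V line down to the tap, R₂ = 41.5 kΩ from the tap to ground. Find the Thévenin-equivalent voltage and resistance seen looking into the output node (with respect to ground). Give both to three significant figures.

V_th is the open-circuit tap voltage: 30.8 × 41.5/(7.65 + 41.5) = 26.0 V.
With the supply zeroed, R₁ and R₂ appear in parallel from the tap: R_th = R₁‖R₂ = (7.65 × 41.5)/49.15 = 6.46 kΩ.

V_th = 26.0 V, R_th = 6.46 kΩ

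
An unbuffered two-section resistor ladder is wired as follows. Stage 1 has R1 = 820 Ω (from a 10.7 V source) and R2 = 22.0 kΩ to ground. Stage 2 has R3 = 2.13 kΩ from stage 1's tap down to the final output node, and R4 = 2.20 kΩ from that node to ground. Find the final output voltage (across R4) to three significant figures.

V_out ≈ 4.43 V

Stage 2 presents R3+R4 = 4330 Ω as a load on stage 1's tap.
Stage 1's lower leg becomes R2‖(R3+R4) = 3618 Ω, so V_mid = 10.7 × 3618/4438 = 8.723 V.
Stage 2 is itself unloaded: V_out = V_mid × R4/(R3+R4) = 8.723 × 2200/4330 = 4.43 V.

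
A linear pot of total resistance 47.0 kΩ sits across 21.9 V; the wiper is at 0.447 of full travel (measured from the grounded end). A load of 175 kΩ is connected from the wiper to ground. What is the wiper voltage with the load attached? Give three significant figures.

V ≈ 9.18 V

The wiper splits the pot into (1−α)R = 25.99 kΩ above and αR = 21.01 kΩ below.
Lower section ‖ load = 18.76 kΩ.
V_wiper = 21.9 × 18.76/(25.99 + 18.76) = 9.18 V.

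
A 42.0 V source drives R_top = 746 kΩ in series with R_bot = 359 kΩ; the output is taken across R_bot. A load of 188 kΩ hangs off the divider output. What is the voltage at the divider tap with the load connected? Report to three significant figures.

The load sits in parallel with R_bot: R_bot‖R_L = (359 × 188) / (359 + 188) = 123.4 kΩ.
V_out = 42.0 × 123.4 / (746 + 123.4) = 42.0 × 123.4/869.4 = 5.96 V.
(Unloaded it would have been 13.6 V.)

V_out ≈ 5.96 V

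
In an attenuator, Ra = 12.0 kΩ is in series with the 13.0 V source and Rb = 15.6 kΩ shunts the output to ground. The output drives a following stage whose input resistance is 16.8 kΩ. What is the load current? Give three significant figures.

I_L ≈ 0.312 mA

Rb‖R_L = 8.089 kΩ; V_out = 13.0 × 8.089/20.09 = 5.235 V.
I_L = V_out / R_L = 5.235 / 16.8 kΩ = 0.312 mA.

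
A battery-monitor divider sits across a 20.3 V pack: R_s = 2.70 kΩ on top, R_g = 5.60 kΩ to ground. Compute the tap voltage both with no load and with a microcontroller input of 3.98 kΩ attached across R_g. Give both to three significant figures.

Unloaded: 13.7 V; loaded: 9.40 V

Open-circuit: V = 20.3 × 5.60/(2.70 + 5.60) = 13.7 V.
With the load, R_g becomes R_g‖R_L = 2.327 kΩ, so V = 20.3 × 2.327/5.027 = 9.40 V.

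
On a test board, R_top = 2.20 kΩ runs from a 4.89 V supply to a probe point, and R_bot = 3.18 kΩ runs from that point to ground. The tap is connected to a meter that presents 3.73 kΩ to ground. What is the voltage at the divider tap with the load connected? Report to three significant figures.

V_out ≈ 2.14 V

The load sits in parallel with R_bot: R_bot‖R_L = (3.18 × 3.73) / (3.18 + 3.73) = 1.717 kΩ.
V_out = 4.89 × 1.717 / (2.20 + 1.717) = 4.89 × 1.717/3.917 = 2.14 V.
(Unloaded it would have been 2.89 V.)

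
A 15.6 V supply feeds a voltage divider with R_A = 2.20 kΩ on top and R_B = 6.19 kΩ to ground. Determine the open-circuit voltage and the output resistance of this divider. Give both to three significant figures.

V_th is the open-circuit tap voltage: 15.6 × 6.19/(2.20 + 6.19) = 11.5 V.
With the supply zeroed, R_A and R_B appear in parallel from the tap: R_th = R_A‖R_B = (2.20 × 6.19)/8.390 = 1.62 kΩ.

V_th = 11.5 V, R_th = 1.62 kΩ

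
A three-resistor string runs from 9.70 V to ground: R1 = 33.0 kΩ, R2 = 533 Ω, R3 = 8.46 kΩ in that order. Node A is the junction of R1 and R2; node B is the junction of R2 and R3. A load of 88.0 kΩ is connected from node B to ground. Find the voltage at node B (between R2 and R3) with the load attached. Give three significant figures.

At node B, R3 is in parallel with the load: R3‖R_L = 7718 Ω.
Below node A the resistance is R2 + (R3‖R_L) = 8251 Ω, so V_A = 9.70 × 8251/41250 = 1.940 V.
Then V_B = V_A × (R3‖R_L)/(R2 + R3‖R_L) = 1.940 × 7718/8251 = 1.81 V.

V ≈ 1.81 V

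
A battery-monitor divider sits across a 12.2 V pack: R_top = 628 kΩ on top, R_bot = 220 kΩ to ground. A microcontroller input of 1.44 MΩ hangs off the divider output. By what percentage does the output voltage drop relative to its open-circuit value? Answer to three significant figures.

Unloaded V = 12.2 × 220/848.0 = 3.1651 V.
Loaded: R_bot‖R_L = 190.8 kΩ, giving V = 12.2 × 190.8/818.8 = 2.8434 V.
Drop = (3.1651 − 2.8434) / 3.1651 = 10.2 %.

10.2 %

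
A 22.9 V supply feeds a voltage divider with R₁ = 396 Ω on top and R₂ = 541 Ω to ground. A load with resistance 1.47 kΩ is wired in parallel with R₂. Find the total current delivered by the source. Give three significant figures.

I ≈ 28.9 mA

R₂‖R_L = 395.5 Ω, so the source sees R₁ + R₂‖R_L = 791.5 Ω.
I = 22.9 V / 791.5 Ω = 28.9 mA.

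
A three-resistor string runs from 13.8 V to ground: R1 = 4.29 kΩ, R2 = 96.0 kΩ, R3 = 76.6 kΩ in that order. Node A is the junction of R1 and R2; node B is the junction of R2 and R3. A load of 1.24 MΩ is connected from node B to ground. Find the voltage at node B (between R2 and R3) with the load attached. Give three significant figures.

V ≈ 5.77 V

At node B, R3 is in parallel with the load: R3‖R_L = 72.14 kΩ.
Below node A the resistance is R2 + (R3‖R_L) = 168.1 kΩ, so V_A = 13.8 × 168.1/172.4 = 13.46 V.
Then V_B = V_A × (R3‖R_L)/(R2 + R3‖R_L) = 13.46 × 72.14/168.1 = 5.77 V.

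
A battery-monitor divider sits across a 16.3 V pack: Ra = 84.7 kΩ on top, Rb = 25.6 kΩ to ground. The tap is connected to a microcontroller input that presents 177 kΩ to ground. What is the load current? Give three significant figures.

I_L ≈ 0.0192 mA

Rb‖R_L = 22.37 kΩ; V_out = 16.3 × 22.37/107.1 = 3.405 V.
I_L = V_out / R_L = 3.405 / 177 kΩ = 0.0192 mA.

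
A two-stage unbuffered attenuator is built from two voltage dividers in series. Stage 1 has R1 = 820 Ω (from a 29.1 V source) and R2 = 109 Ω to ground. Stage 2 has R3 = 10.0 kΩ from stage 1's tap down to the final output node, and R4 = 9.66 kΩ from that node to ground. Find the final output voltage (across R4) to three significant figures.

V_out ≈ 1.67 V

Stage 2 presents R3+R4 = 19660 Ω as a load on stage 1's tap.
Stage 1's lower leg becomes R2‖(R3+R4) = 108.4 Ω, so V_mid = 29.1 × 108.4/928.4 = 3.398 V.
Stage 2 is itself unloaded: V_out = V_mid × R4/(R3+R4) = 3.398 × 9660/19660 = 1.67 V.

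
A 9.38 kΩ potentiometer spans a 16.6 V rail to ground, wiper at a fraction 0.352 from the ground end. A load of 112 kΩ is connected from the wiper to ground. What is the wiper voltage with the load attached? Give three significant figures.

V ≈ 5.73 V

The wiper splits the pot into (1−α)R = 6.078 kΩ above and αR = 3.302 kΩ below.
Lower section ‖ load = 3.207 kΩ.
V_wiper = 16.6 × 3.207/(6.078 + 3.207) = 5.73 V.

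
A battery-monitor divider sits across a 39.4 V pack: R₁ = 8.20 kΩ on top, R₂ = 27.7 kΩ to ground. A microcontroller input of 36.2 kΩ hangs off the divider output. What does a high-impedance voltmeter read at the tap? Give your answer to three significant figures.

The load sits in parallel with R₂: R₂‖R_L = (27.7 × 36.2) / (27.7 + 36.2) = 15.69 kΩ.
V_out = 39.4 × 15.69 / (8.20 + 15.69) = 39.4 × 15.69/23.89 = 25.9 V.

V_out ≈ 25.9 V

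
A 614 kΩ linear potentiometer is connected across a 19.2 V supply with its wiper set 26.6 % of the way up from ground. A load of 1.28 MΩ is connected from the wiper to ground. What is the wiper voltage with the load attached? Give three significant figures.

V ≈ 4.67 V

The wiper splits the pot into (1−α)R = 450.7 kΩ above and αR = 163.3 kΩ below.
Lower section ‖ load = 144.8 kΩ.
V_wiper = 19.2 × 144.8/(450.7 + 144.8) = 4.67 V.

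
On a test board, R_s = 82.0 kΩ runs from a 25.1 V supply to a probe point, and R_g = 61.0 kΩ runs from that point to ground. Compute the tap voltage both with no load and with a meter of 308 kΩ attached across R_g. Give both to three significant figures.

Unloaded: 10.7 V; loaded: 9.62 V

Open-circuit: V = 25.1 × 61.0/(82.0 + 61.0) = 10.7 V.
With the load, R_g becomes R_g‖R_L = 50.92 kΩ, so V = 25.1 × 50.92/132.9 = 9.62 V.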